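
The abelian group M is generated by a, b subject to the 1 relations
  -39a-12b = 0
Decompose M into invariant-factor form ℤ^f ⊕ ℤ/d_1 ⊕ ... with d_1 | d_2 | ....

rank_ℚ(R)=1; free=2−1=1
SNF(R) diag = [3] → torsion [3]

Answer: M ≅ ℤ^1 ⊕ ℤ/3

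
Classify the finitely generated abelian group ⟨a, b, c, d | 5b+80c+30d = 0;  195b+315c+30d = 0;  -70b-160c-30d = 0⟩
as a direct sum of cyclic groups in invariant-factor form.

rank_ℚ(R)=3; free=4−3=1
SNF(R) diag = [5, 15, 30] → torsion [5, 15, 30]

Answer: M ≅ ℤ^1 ⊕ ℤ/5 ⊕ ℤ/15 ⊕ ℤ/30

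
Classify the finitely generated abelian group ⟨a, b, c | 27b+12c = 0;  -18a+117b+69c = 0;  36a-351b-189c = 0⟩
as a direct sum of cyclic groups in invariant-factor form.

Answer: M ≅ ℤ/3 ⊕ ℤ/9 ⊕ ℤ/18

Derivation:
rank_ℚ(R)=3; free=3−3=0
SNF(R) diag = [3, 9, 18] → torsion [3, 9, 18]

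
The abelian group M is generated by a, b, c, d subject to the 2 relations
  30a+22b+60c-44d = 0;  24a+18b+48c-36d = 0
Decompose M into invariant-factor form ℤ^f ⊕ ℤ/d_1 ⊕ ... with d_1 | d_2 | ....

Answer: M ≅ ℤ^2 ⊕ ℤ/2 ⊕ ℤ/6

Derivation:
rank_ℚ(R)=2; free=4−2=2
SNF(R) diag = [2, 6] → torsion [2, 6]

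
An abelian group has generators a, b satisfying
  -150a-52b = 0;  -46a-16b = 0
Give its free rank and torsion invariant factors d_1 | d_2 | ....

Answer: M ≅ ℤ/2 ⊕ ℤ/4

Derivation:
rank_ℚ(R)=2; free=2−2=0
SNF(R) diag = [2, 4] → torsion [2, 4]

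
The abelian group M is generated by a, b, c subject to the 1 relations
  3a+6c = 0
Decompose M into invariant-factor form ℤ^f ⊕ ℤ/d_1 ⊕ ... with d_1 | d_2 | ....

rank_ℚ(R)=1; free=3−1=2
SNF(R) diag = [3] → torsion [3]

Answer: M ≅ ℤ^2 ⊕ ℤ/3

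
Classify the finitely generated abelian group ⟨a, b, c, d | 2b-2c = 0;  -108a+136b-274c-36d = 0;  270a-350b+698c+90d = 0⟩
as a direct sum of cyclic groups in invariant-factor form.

rank_ℚ(R)=3; free=4−3=1
SNF(R) diag = [2, 6, 18] → torsion [2, 6, 18]

Answer: M ≅ ℤ^1 ⊕ ℤ/2 ⊕ ℤ/6 ⊕ ℤ/18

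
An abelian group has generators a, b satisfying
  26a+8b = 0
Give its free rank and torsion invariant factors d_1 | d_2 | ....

rank_ℚ(R)=1; free=2−1=1
SNF(R) diag = [2] → torsion [2]

Answer: M ≅ ℤ^1 ⊕ ℤ/2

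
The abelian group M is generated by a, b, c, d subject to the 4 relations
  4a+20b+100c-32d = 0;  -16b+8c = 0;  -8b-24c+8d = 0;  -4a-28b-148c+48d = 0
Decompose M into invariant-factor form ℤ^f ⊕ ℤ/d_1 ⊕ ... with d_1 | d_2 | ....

Answer: M ≅ ℤ/4 ⊕ ℤ/8 ⊕ ℤ/8 ⊕ ℤ/8

Derivation:
rank_ℚ(R)=4; free=4−4=0
SNF(R) diag = [4, 8, 8, 8] → torsion [4, 8, 8, 8]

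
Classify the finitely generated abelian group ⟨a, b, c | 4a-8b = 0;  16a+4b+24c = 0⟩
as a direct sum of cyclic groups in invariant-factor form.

rank_ℚ(R)=2; free=3−2=1
SNF(R) diag = [4, 12] → torsion [4, 12]

Answer: M ≅ ℤ^1 ⊕ ℤ/4 ⊕ ℤ/12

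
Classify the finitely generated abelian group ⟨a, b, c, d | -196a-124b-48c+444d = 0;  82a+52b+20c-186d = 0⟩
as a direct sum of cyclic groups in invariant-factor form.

rank_ℚ(R)=2; free=4−2=2
SNF(R) diag = [2, 4] → torsion [2, 4]

Answer: M ≅ ℤ^2 ⊕ ℤ/2 ⊕ ℤ/4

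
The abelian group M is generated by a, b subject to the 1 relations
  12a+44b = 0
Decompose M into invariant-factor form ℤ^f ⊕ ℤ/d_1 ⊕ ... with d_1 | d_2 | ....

Answer: M ≅ ℤ^1 ⊕ ℤ/4

Derivation:
rank_ℚ(R)=1; free=2−1=1
SNF(R) diag = [4] → torsion [4]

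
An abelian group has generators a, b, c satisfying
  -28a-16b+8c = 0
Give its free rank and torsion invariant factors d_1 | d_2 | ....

rank_ℚ(R)=1; free=3−1=2
SNF(R) diag = [4] → torsion [4]

Answer: M ≅ ℤ^2 ⊕ ℤ/4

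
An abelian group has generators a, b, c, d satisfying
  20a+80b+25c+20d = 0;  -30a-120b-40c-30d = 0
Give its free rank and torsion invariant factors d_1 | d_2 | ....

rank_ℚ(R)=2; free=4−2=2
SNF(R) diag = [5, 10] → torsion [5, 10]

Answer: M ≅ ℤ^2 ⊕ ℤ/5 ⊕ ℤ/10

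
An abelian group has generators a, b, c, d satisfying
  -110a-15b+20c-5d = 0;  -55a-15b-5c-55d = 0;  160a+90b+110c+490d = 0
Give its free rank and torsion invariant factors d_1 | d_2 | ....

rank_ℚ(R)=3; free=4−3=1
SNF(R) diag = [5, 15, 30] → torsion [5, 15, 30]

Answer: M ≅ ℤ^1 ⊕ ℤ/5 ⊕ ℤ/15 ⊕ ℤ/30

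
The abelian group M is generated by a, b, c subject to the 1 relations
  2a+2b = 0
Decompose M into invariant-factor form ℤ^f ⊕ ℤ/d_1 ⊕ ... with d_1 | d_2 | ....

Answer: M ≅ ℤ^2 ⊕ ℤ/2

Derivation:
rank_ℚ(R)=1; free=3−1=2
SNF(R) diag = [2] → torsion [2]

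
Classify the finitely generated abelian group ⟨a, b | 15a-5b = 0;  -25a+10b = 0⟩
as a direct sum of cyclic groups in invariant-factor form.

Answer: M ≅ ℤ/5 ⊕ ℤ/5

Derivation:
rank_ℚ(R)=2; free=2−2=0
SNF(R) diag = [5, 5] → torsion [5, 5]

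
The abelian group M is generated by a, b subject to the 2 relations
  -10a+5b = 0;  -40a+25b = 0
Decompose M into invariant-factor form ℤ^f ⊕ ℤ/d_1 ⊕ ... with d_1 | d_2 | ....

Answer: M ≅ ℤ/5 ⊕ ℤ/10

Derivation:
rank_ℚ(R)=2; free=2−2=0
SNF(R) diag = [5, 10] → torsion [5, 10]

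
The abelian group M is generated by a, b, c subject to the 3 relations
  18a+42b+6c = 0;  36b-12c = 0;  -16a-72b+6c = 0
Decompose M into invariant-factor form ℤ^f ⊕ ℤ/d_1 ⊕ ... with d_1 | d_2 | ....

Answer: M ≅ ℤ/2 ⊕ ℤ/6 ⊕ ℤ/12

Derivation:
rank_ℚ(R)=3; free=3−3=0
SNF(R) diag = [2, 6, 12] → torsion [2, 6, 12]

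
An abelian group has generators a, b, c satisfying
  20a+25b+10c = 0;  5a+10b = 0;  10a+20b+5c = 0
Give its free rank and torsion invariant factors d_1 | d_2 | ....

rank_ℚ(R)=3; free=3−3=0
SNF(R) diag = [5, 5, 15] → torsion [5, 5, 15]

Answer: M ≅ ℤ/5 ⊕ ℤ/5 ⊕ ℤ/15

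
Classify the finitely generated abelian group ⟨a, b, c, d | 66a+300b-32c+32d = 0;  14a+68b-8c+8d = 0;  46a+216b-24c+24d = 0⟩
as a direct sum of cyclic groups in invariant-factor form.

rank_ℚ(R)=3; free=4−3=1
SNF(R) diag = [2, 4, 8] → torsion [2, 4, 8]

Answer: M ≅ ℤ^1 ⊕ ℤ/2 ⊕ ℤ/4 ⊕ ℤ/8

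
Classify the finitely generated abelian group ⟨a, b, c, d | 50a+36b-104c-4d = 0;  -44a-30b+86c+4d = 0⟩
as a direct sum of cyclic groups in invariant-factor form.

Answer: M ≅ ℤ^2 ⊕ ℤ/2 ⊕ ℤ/6

Derivation:
rank_ℚ(R)=2; free=4−2=2
SNF(R) diag = [2, 6] → torsion [2, 6]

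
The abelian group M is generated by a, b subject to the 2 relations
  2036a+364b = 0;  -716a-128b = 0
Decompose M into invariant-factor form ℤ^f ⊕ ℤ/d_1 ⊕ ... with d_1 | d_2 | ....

Answer: M ≅ ℤ/4 ⊕ ℤ/4

Derivation:
rank_ℚ(R)=2; free=2−2=0
SNF(R) diag = [4, 4] → torsion [4, 4]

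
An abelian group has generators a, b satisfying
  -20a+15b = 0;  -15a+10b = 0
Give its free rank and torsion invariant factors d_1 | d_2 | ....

Answer: M ≅ ℤ/5 ⊕ ℤ/5

Derivation:
rank_ℚ(R)=2; free=2−2=0
SNF(R) diag = [5, 5] → torsion [5, 5]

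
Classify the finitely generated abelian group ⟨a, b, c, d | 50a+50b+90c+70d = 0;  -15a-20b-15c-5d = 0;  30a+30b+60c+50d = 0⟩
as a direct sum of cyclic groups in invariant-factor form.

Answer: M ≅ ℤ^1 ⊕ ℤ/5 ⊕ ℤ/10 ⊕ ℤ/10

Derivation:
rank_ℚ(R)=3; free=4−3=1
SNF(R) diag = [5, 10, 10] → torsion [5, 10, 10]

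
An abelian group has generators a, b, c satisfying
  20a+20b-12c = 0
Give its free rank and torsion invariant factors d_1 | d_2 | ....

rank_ℚ(R)=1; free=3−1=2
SNF(R) diag = [4] → torsion [4]

Answer: M ≅ ℤ^2 ⊕ ℤ/4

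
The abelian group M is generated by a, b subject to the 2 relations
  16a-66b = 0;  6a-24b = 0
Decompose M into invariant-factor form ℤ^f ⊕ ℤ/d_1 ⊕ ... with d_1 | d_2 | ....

Answer: M ≅ ℤ/2 ⊕ ℤ/6

Derivation:
rank_ℚ(R)=2; free=2−2=0
SNF(R) diag = [2, 6] → torsion [2, 6]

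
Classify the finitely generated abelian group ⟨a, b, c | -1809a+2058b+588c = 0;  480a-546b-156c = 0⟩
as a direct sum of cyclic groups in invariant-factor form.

Answer: M ≅ ℤ^1 ⊕ ℤ/3 ⊕ ℤ/6

Derivation:
rank_ℚ(R)=2; free=3−2=1
SNF(R) diag = [3, 6] → torsion [3, 6]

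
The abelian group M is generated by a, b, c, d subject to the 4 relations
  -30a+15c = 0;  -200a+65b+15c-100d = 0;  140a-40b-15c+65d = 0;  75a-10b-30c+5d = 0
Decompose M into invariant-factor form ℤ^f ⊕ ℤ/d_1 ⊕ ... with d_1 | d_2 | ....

Answer: M ≅ ℤ/5 ⊕ ℤ/5 ⊕ ℤ/15 ⊕ ℤ/45

Derivation:
rank_ℚ(R)=4; free=4−4=0
SNF(R) diag = [5, 5, 15, 45] → torsion [5, 5, 15, 45]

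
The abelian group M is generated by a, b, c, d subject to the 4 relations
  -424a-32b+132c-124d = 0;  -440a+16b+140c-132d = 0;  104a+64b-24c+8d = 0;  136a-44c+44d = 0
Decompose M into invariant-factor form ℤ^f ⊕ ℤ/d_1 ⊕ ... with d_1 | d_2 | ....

rank_ℚ(R)=4; free=4−4=0
SNF(R) diag = [4, 8, 24, 48] → torsion [4, 8, 24, 48]

Answer: M ≅ ℤ/4 ⊕ ℤ/8 ⊕ ℤ/24 ⊕ ℤ/48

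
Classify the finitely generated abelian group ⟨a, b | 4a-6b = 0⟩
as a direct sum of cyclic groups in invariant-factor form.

Answer: M ≅ ℤ^1 ⊕ ℤ/2

Derivation:
rank_ℚ(R)=1; free=2−1=1
SNF(R) diag = [2] → torsion [2]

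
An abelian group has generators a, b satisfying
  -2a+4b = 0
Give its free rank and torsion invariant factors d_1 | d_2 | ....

rank_ℚ(R)=1; free=2−1=1
SNF(R) diag = [2] → torsion [2]

Answer: M ≅ ℤ^1 ⊕ ℤ/2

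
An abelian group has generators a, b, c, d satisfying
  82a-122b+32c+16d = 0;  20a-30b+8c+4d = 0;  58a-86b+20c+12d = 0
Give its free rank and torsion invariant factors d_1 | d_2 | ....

rank_ℚ(R)=3; free=4−3=1
SNF(R) diag = [2, 2, 4] → torsion [2, 2, 4]

Answer: M ≅ ℤ^1 ⊕ ℤ/2 ⊕ ℤ/2 ⊕ ℤ/4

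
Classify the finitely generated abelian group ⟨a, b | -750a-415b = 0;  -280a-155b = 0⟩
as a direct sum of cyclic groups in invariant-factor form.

rank_ℚ(R)=2; free=2−2=0
SNF(R) diag = [5, 10] → torsion [5, 10]

Answer: M ≅ ℤ/5 ⊕ ℤ/10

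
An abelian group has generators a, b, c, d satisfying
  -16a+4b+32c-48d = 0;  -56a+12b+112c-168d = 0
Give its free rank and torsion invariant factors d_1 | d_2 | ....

rank_ℚ(R)=2; free=4−2=2
SNF(R) diag = [4, 8] → torsion [4, 8]

Answer: M ≅ ℤ^2 ⊕ ℤ/4 ⊕ ℤ/8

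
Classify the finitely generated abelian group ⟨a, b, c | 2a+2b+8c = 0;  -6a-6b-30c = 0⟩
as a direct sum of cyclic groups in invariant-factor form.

Answer: M ≅ ℤ^1 ⊕ ℤ/2 ⊕ ℤ/6

Derivation:
rank_ℚ(R)=2; free=3−2=1
SNF(R) diag = [2, 6] → torsion [2, 6]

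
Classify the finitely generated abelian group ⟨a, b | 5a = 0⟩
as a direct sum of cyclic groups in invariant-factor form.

rank_ℚ(R)=1; free=2−1=1
SNF(R) diag = [5] → torsion [5]

Answer: M ≅ ℤ^1 ⊕ ℤ/5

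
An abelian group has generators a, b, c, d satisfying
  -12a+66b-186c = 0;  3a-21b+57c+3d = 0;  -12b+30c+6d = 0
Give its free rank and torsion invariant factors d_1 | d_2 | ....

rank_ℚ(R)=3; free=4−3=1
SNF(R) diag = [3, 6, 6] → torsion [3, 6, 6]

Answer: M ≅ ℤ^1 ⊕ ℤ/3 ⊕ ℤ/6 ⊕ ℤ/6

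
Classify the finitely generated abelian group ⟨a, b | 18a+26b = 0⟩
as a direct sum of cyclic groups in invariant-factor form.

rank_ℚ(R)=1; free=2−1=1
SNF(R) diag = [2] → torsion [2]

Answer: M ≅ ℤ^1 ⊕ ℤ/2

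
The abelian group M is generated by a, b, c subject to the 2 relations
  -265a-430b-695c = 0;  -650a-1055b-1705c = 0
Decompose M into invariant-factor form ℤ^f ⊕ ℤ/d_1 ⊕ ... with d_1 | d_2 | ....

rank_ℚ(R)=2; free=3−2=1
SNF(R) diag = [5, 15] → torsion [5, 15]

Answer: M ≅ ℤ^1 ⊕ ℤ/5 ⊕ ℤ/15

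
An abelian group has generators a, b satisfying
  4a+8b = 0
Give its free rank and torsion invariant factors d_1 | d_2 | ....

Answer: M ≅ ℤ^1 ⊕ ℤ/4

Derivation:
rank_ℚ(R)=1; free=2−1=1
SNF(R) diag = [4] → torsion [4]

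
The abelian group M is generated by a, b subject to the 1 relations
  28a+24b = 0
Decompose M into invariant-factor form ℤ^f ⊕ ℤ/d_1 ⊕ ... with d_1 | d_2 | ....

rank_ℚ(R)=1; free=2−1=1
SNF(R) diag = [4] → torsion [4]

Answer: M ≅ ℤ^1 ⊕ ℤ/4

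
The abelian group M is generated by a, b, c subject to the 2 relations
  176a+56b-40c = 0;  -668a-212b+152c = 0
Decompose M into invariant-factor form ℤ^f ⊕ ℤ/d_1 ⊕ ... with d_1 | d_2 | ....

rank_ℚ(R)=2; free=3−2=1
SNF(R) diag = [4, 8] → torsion [4, 8]

Answer: M ≅ ℤ^1 ⊕ ℤ/4 ⊕ ℤ/8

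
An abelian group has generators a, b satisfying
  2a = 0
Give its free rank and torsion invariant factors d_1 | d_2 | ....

rank_ℚ(R)=1; free=2−1=1
SNF(R) diag = [2] → torsion [2]

Answer: M ≅ ℤ^1 ⊕ ℤ/2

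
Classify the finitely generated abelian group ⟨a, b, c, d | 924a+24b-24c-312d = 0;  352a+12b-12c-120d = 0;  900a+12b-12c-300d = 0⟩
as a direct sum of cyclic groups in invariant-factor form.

Answer: M ≅ ℤ^1 ⊕ ℤ/4 ⊕ ℤ/12 ⊕ ℤ/36

Derivation:
rank_ℚ(R)=3; free=4−3=1
SNF(R) diag = [4, 12, 36] → torsion [4, 12, 36]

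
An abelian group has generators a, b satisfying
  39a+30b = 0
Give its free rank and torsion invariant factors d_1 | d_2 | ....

Answer: M ≅ ℤ^1 ⊕ ℤ/3

Derivation:
rank_ℚ(R)=1; free=2−1=1
SNF(R) diag = [3] → torsion [3]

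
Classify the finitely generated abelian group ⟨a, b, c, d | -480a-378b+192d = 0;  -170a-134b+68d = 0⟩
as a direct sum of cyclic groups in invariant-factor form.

Answer: M ≅ ℤ^2 ⊕ ℤ/2 ⊕ ℤ/6

Derivation:
rank_ℚ(R)=2; free=4−2=2
SNF(R) diag = [2, 6] → torsion [2, 6]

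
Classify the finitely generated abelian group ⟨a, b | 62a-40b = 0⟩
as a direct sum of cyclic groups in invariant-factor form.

Answer: M ≅ ℤ^1 ⊕ ℤ/2

Derivation:
rank_ℚ(R)=1; free=2−1=1
SNF(R) diag = [2] → torsion [2]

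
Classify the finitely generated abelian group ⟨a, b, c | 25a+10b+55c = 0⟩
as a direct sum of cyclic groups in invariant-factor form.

Answer: M ≅ ℤ^2 ⊕ ℤ/5

Derivation:
rank_ℚ(R)=1; free=3−1=2
SNF(R) diag = [5] → torsion [5]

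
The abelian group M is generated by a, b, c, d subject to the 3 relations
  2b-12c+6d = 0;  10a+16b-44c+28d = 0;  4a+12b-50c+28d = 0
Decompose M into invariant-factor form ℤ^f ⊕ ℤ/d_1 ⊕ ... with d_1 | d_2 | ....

rank_ℚ(R)=3; free=4−3=1
SNF(R) diag = [2, 2, 6] → torsion [2, 2, 6]

Answer: M ≅ ℤ^1 ⊕ ℤ/2 ⊕ ℤ/2 ⊕ ℤ/6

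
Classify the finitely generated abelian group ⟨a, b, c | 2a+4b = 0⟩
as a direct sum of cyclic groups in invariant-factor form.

Answer: M ≅ ℤ^2 ⊕ ℤ/2

Derivation:
rank_ℚ(R)=1; free=3−1=2
SNF(R) diag = [2] → torsion [2]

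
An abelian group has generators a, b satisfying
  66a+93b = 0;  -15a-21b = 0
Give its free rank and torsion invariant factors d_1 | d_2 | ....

Answer: M ≅ ℤ/3 ⊕ ℤ/3

Derivation:
rank_ℚ(R)=2; free=2−2=0
SNF(R) diag = [3, 3] → torsion [3, 3]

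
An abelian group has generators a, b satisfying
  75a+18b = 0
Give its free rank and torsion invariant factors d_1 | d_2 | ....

Answer: M ≅ ℤ^1 ⊕ ℤ/3

Derivation:
rank_ℚ(R)=1; free=2−1=1
SNF(R) diag = [3] → torsion [3]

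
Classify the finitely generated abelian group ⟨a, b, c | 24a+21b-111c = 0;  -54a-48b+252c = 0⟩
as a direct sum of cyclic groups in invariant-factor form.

rank_ℚ(R)=2; free=3−2=1
SNF(R) diag = [3, 6] → torsion [3, 6]

Answer: M ≅ ℤ^1 ⊕ ℤ/3 ⊕ ℤ/6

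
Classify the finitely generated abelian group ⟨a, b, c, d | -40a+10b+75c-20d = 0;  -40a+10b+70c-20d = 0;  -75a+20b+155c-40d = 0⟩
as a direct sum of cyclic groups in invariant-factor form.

rank_ℚ(R)=3; free=4−3=1
SNF(R) diag = [5, 5, 10] → torsion [5, 5, 10]

Answer: M ≅ ℤ^1 ⊕ ℤ/5 ⊕ ℤ/5 ⊕ ℤ/10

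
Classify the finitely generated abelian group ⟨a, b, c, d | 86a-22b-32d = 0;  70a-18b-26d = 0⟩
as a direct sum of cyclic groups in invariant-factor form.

rank_ℚ(R)=2; free=4−2=2
SNF(R) diag = [2, 2] → torsion [2, 2]

Answer: M ≅ ℤ^2 ⊕ ℤ/2 ⊕ ℤ/2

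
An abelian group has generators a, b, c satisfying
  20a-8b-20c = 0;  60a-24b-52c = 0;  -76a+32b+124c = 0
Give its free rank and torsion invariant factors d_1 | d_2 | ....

rank_ℚ(R)=3; free=3−3=0
SNF(R) diag = [4, 8, 8] → torsion [4, 8, 8]

Answer: M ≅ ℤ/4 ⊕ ℤ/8 ⊕ ℤ/8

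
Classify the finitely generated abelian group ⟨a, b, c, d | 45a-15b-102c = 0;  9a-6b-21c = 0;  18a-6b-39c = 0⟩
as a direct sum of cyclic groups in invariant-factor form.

Answer: M ≅ ℤ^1 ⊕ ℤ/3 ⊕ ℤ/9 ⊕ ℤ/9

Derivation:
rank_ℚ(R)=3; free=4−3=1
SNF(R) diag = [3, 9, 9] → torsion [3, 9, 9]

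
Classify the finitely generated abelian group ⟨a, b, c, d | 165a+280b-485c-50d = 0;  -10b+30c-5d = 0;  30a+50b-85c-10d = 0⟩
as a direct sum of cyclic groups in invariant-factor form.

rank_ℚ(R)=3; free=4−3=1
SNF(R) diag = [5, 5, 15] → torsion [5, 5, 15]

Answer: M ≅ ℤ^1 ⊕ ℤ/5 ⊕ ℤ/5 ⊕ ℤ/15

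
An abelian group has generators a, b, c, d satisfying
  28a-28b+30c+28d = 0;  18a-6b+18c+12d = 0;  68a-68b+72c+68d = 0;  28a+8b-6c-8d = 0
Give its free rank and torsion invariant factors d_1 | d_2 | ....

Answer: M ≅ ℤ/2 ⊕ ℤ/6 ⊕ ℤ/12 ⊕ ℤ/36

Derivation:
rank_ℚ(R)=4; free=4−4=0
SNF(R) diag = [2, 6, 12, 36] → torsion [2, 6, 12, 36]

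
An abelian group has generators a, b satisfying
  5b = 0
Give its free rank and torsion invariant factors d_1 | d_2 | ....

rank_ℚ(R)=1; free=2−1=1
SNF(R) diag = [5] → torsion [5]

Answer: M ≅ ℤ^1 ⊕ ℤ/5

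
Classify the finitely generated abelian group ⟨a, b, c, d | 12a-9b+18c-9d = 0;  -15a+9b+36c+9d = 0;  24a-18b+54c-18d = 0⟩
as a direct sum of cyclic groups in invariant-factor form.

rank_ℚ(R)=3; free=4−3=1
SNF(R) diag = [3, 9, 18] → torsion [3, 9, 18]

Answer: M ≅ ℤ^1 ⊕ ℤ/3 ⊕ ℤ/9 ⊕ ℤ/18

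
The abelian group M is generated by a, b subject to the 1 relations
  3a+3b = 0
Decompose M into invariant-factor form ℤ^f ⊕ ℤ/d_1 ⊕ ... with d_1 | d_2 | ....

rank_ℚ(R)=1; free=2−1=1
SNF(R) diag = [3] → torsion [3]

Answer: M ≅ ℤ^1 ⊕ ℤ/3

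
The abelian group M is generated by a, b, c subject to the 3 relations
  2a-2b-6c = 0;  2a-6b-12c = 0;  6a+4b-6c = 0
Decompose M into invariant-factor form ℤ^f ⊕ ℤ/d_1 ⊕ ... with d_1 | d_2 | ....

Answer: M ≅ ℤ/2 ⊕ ℤ/2 ⊕ ℤ/6

Derivation:
rank_ℚ(R)=3; free=3−3=0
SNF(R) diag = [2, 2, 6] → torsion [2, 2, 6]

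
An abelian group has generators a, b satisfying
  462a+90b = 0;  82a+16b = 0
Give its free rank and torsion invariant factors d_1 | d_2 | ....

rank_ℚ(R)=2; free=2−2=0
SNF(R) diag = [2, 6] → torsion [2, 6]

Answer: M ≅ ℤ/2 ⊕ ℤ/6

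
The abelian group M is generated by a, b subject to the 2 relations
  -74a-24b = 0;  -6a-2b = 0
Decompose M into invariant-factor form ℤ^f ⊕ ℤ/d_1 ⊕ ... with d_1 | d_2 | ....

Answer: M ≅ ℤ/2 ⊕ ℤ/2

Derivation:
rank_ℚ(R)=2; free=2−2=0
SNF(R) diag = [2, 2] → torsion [2, 2]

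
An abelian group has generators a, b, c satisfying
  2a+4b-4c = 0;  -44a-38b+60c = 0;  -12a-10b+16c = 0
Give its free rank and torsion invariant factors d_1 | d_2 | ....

Answer: M ≅ ℤ/2 ⊕ ℤ/2 ⊕ ℤ/4

Derivation:
rank_ℚ(R)=3; free=3−3=0
SNF(R) diag = [2, 2, 4] → torsion [2, 2, 4]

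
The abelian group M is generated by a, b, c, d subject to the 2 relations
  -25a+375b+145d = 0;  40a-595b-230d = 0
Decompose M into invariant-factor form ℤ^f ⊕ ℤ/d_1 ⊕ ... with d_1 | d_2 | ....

Answer: M ≅ ℤ^2 ⊕ ℤ/5 ⊕ ℤ/5

Derivation:
rank_ℚ(R)=2; free=4−2=2
SNF(R) diag = [5, 5] → torsion [5, 5]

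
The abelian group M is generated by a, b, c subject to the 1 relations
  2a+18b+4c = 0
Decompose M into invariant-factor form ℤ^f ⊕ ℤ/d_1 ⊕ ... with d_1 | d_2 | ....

Answer: M ≅ ℤ^2 ⊕ ℤ/2

Derivation:
rank_ℚ(R)=1; free=3−1=2
SNF(R) diag = [2] → torsion [2]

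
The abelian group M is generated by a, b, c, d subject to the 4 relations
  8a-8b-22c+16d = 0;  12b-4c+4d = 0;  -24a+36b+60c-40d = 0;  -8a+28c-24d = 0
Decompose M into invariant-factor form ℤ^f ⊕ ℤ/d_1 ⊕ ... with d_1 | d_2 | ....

rank_ℚ(R)=4; free=4−4=0
SNF(R) diag = [2, 4, 4, 8] → torsion [2, 4, 4, 8]

Answer: M ≅ ℤ/2 ⊕ ℤ/4 ⊕ ℤ/4 ⊕ ℤ/8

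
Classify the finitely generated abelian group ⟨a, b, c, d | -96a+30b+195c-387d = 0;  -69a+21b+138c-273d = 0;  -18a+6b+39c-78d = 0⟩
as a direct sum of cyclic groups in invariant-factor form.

rank_ℚ(R)=3; free=4−3=1
SNF(R) diag = [3, 3, 3] → torsion [3, 3, 3]

Answer: M ≅ ℤ^1 ⊕ ℤ/3 ⊕ ℤ/3 ⊕ ℤ/3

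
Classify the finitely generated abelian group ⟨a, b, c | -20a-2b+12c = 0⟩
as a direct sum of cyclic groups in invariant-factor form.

rank_ℚ(R)=1; free=3−1=2
SNF(R) diag = [2] → torsion [2]

Answer: M ≅ ℤ^2 ⊕ ℤ/2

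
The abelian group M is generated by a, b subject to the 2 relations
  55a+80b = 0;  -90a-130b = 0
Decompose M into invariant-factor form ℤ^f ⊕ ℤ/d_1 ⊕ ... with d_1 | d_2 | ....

rank_ℚ(R)=2; free=2−2=0
SNF(R) diag = [5, 10] → torsion [5, 10]

Answer: M ≅ ℤ/5 ⊕ ℤ/10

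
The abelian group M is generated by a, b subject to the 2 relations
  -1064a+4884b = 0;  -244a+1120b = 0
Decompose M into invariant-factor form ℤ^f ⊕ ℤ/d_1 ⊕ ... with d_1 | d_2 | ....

rank_ℚ(R)=2; free=2−2=0
SNF(R) diag = [4, 4] → torsion [4, 4]

Answer: M ≅ ℤ/4 ⊕ ℤ/4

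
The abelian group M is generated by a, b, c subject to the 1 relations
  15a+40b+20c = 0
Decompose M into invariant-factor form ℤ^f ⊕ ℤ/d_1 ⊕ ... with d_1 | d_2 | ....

Answer: M ≅ ℤ^2 ⊕ ℤ/5

Derivation:
rank_ℚ(R)=1; free=3−1=2
SNF(R) diag = [5] → torsion [5]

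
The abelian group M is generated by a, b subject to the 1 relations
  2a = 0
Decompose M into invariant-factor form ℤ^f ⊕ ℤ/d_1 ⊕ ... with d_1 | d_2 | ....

rank_ℚ(R)=1; free=2−1=1
SNF(R) diag = [2] → torsion [2]

Answer: M ≅ ℤ^1 ⊕ ℤ/2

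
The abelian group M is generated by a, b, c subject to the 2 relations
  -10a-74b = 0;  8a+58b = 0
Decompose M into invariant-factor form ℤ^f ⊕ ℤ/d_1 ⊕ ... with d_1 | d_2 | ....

rank_ℚ(R)=2; free=3−2=1
SNF(R) diag = [2, 6] → torsion [2, 6]

Answer: M ≅ ℤ^1 ⊕ ℤ/2 ⊕ ℤ/6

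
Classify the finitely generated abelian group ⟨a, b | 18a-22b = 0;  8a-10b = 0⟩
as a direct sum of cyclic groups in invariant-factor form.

Answer: M ≅ ℤ/2 ⊕ ℤ/2

Derivation:
rank_ℚ(R)=2; free=2−2=0
SNF(R) diag = [2, 2] → torsion [2, 2]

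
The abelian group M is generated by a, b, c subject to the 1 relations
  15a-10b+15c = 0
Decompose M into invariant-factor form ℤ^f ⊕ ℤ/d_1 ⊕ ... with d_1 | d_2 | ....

Answer: M ≅ ℤ^2 ⊕ ℤ/5

Derivation:
rank_ℚ(R)=1; free=3−1=2
SNF(R) diag = [5] → torsion [5]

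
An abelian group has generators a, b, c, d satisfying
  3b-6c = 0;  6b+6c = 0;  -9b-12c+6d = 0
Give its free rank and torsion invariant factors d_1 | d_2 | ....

rank_ℚ(R)=3; free=4−3=1
SNF(R) diag = [3, 6, 18] → torsion [3, 6, 18]

Answer: M ≅ ℤ^1 ⊕ ℤ/3 ⊕ ℤ/6 ⊕ ℤ/18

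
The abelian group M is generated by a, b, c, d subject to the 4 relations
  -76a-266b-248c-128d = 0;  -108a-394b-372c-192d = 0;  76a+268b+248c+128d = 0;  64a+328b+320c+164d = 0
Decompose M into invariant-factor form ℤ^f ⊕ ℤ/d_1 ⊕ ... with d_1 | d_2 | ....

Answer: M ≅ ℤ/2 ⊕ ℤ/4 ⊕ ℤ/12 ⊕ ℤ/36

Derivation:
rank_ℚ(R)=4; free=4−4=0
SNF(R) diag = [2, 4, 12, 36] → torsion [2, 4, 12, 36]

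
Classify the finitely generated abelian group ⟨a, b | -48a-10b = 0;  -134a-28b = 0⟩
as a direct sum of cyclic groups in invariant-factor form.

Answer: M ≅ ℤ/2 ⊕ ℤ/2

Derivation:
rank_ℚ(R)=2; free=2−2=0
SNF(R) diag = [2, 2] → torsion [2, 2]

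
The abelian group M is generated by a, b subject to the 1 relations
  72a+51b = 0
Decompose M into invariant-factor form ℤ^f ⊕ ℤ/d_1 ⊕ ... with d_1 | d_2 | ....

Answer: M ≅ ℤ^1 ⊕ ℤ/3

Derivation:
rank_ℚ(R)=1; free=2−1=1
SNF(R) diag = [3] → torsion [3]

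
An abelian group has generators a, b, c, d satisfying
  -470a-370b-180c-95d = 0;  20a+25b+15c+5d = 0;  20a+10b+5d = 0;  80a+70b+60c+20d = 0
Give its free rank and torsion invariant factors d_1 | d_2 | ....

Answer: M ≅ ℤ/5 ⊕ ℤ/15 ⊕ ℤ/30 ⊕ ℤ/90

Derivation:
rank_ℚ(R)=4; free=4−4=0
SNF(R) diag = [5, 15, 30, 90] → torsion [5, 15, 30, 90]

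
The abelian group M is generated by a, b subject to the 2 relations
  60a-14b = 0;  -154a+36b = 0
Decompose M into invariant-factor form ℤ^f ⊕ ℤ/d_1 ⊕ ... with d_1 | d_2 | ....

rank_ℚ(R)=2; free=2−2=0
SNF(R) diag = [2, 2] → torsion [2, 2]

Answer: M ≅ ℤ/2 ⊕ ℤ/2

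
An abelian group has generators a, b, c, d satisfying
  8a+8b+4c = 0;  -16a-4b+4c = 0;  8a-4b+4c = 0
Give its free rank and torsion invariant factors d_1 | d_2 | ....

Answer: M ≅ ℤ^1 ⊕ ℤ/4 ⊕ ℤ/12 ⊕ ℤ/24

Derivation:
rank_ℚ(R)=3; free=4−3=1
SNF(R) diag = [4, 12, 24] → torsion [4, 12, 24]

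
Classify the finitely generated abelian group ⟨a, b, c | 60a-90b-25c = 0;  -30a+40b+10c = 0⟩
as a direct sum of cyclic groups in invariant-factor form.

rank_ℚ(R)=2; free=3−2=1
SNF(R) diag = [5, 10] → torsion [5, 10]

Answer: M ≅ ℤ^1 ⊕ ℤ/5 ⊕ ℤ/10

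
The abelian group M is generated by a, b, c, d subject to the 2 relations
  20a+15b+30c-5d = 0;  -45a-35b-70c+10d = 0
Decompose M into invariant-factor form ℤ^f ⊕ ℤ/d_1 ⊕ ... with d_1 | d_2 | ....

Answer: M ≅ ℤ^2 ⊕ ℤ/5 ⊕ ℤ/5

Derivation:
rank_ℚ(R)=2; free=4−2=2
SNF(R) diag = [5, 5] → torsion [5, 5]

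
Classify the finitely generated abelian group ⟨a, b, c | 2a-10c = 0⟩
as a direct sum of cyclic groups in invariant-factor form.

Answer: M ≅ ℤ^2 ⊕ ℤ/2

Derivation:
rank_ℚ(R)=1; free=3−1=2
SNF(R) diag = [2] → torsion [2]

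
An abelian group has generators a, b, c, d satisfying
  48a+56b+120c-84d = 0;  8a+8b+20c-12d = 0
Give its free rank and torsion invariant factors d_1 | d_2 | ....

rank_ℚ(R)=2; free=4−2=2
SNF(R) diag = [4, 4] → torsion [4, 4]

Answer: M ≅ ℤ^2 ⊕ ℤ/4 ⊕ ℤ/4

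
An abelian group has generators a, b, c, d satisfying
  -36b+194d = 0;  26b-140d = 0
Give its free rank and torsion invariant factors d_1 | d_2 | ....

Answer: M ≅ ℤ^2 ⊕ ℤ/2 ⊕ ℤ/2

Derivation:
rank_ℚ(R)=2; free=4−2=2
SNF(R) diag = [2, 2] → torsion [2, 2]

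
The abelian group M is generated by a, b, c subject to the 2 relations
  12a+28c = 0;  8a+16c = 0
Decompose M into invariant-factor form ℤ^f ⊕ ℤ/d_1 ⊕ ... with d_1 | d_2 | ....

Answer: M ≅ ℤ^1 ⊕ ℤ/4 ⊕ ℤ/8

Derivation:
rank_ℚ(R)=2; free=3−2=1
SNF(R) diag = [4, 8] → torsion [4, 8]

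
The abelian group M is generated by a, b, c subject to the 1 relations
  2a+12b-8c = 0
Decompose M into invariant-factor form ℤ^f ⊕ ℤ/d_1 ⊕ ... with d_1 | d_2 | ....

rank_ℚ(R)=1; free=3−1=2
SNF(R) diag = [2] → torsion [2]

Answer: M ≅ ℤ^2 ⊕ ℤ/2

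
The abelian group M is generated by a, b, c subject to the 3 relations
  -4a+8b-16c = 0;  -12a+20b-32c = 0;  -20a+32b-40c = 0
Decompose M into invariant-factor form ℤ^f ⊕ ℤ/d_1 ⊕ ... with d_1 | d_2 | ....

Answer: M ≅ ℤ/4 ⊕ ℤ/4 ⊕ ℤ/8

Derivation:
rank_ℚ(R)=3; free=3−3=0
SNF(R) diag = [4, 4, 8] → torsion [4, 4, 8]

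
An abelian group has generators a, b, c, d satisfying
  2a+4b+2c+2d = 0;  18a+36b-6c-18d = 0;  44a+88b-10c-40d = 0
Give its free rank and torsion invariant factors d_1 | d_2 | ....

rank_ℚ(R)=3; free=4−3=1
SNF(R) diag = [2, 6, 12] → torsion [2, 6, 12]

Answer: M ≅ ℤ^1 ⊕ ℤ/2 ⊕ ℤ/6 ⊕ ℤ/12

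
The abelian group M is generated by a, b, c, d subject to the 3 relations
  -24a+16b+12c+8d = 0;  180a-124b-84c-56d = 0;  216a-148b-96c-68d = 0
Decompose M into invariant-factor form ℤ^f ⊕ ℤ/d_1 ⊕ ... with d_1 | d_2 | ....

rank_ℚ(R)=3; free=4−3=1
SNF(R) diag = [4, 12, 12] → torsion [4, 12, 12]

Answer: M ≅ ℤ^1 ⊕ ℤ/4 ⊕ ℤ/12 ⊕ ℤ/12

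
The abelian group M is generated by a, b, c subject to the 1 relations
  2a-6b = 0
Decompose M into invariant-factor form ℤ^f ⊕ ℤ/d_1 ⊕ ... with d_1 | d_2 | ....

Answer: M ≅ ℤ^2 ⊕ ℤ/2

Derivation:
rank_ℚ(R)=1; free=3−1=2
SNF(R) diag = [2] → torsion [2]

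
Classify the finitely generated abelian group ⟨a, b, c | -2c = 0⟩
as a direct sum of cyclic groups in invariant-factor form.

Answer: M ≅ ℤ^2 ⊕ ℤ/2

Derivation:
rank_ℚ(R)=1; free=3−1=2
SNF(R) diag = [2] → torsion [2]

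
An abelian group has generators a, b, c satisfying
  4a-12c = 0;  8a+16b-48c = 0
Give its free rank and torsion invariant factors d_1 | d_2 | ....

rank_ℚ(R)=2; free=3−2=1
SNF(R) diag = [4, 8] → torsion [4, 8]

Answer: M ≅ ℤ^1 ⊕ ℤ/4 ⊕ ℤ/8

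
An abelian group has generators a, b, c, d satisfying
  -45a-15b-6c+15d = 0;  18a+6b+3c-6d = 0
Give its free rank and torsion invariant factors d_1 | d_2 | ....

Answer: M ≅ ℤ^2 ⊕ ℤ/3 ⊕ ℤ/3

Derivation:
rank_ℚ(R)=2; free=4−2=2
SNF(R) diag = [3, 3] → torsion [3, 3]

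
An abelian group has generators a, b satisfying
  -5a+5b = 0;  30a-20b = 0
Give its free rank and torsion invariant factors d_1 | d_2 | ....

Answer: M ≅ ℤ/5 ⊕ ℤ/10

Derivation:
rank_ℚ(R)=2; free=2−2=0
SNF(R) diag = [5, 10] → torsion [5, 10]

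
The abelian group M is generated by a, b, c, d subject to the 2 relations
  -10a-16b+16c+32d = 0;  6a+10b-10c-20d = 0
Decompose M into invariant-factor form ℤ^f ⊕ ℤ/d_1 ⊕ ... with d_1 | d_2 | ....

Answer: M ≅ ℤ^2 ⊕ ℤ/2 ⊕ ℤ/2

Derivation:
rank_ℚ(R)=2; free=4−2=2
SNF(R) diag = [2, 2] → torsion [2, 2]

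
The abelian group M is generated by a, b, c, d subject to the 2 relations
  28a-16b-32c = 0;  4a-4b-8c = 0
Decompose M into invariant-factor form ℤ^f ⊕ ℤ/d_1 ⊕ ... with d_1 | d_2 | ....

rank_ℚ(R)=2; free=4−2=2
SNF(R) diag = [4, 12] → torsion [4, 12]

Answer: M ≅ ℤ^2 ⊕ ℤ/4 ⊕ ℤ/12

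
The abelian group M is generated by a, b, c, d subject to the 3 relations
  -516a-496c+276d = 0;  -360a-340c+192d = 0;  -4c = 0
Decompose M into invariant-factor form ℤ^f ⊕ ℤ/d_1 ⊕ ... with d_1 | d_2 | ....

rank_ℚ(R)=3; free=4−3=1
SNF(R) diag = [4, 12, 24] → torsion [4, 12, 24]

Answer: M ≅ ℤ^1 ⊕ ℤ/4 ⊕ ℤ/12 ⊕ ℤ/24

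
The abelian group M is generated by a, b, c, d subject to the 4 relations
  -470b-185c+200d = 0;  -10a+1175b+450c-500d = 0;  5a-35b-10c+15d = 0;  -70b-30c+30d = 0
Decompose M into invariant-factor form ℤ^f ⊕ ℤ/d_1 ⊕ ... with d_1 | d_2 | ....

rank_ℚ(R)=4; free=4−4=0
SNF(R) diag = [5, 5, 5, 10] → torsion [5, 5, 5, 10]

Answer: M ≅ ℤ/5 ⊕ ℤ/5 ⊕ ℤ/5 ⊕ ℤ/10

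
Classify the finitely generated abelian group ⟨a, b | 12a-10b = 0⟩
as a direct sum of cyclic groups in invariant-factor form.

Answer: M ≅ ℤ^1 ⊕ ℤ/2

Derivation:
rank_ℚ(R)=1; free=2−1=1
SNF(R) diag = [2] → torsion [2]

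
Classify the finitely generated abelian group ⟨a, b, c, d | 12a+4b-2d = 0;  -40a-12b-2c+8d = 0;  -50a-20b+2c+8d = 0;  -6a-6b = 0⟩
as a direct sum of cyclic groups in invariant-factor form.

rank_ℚ(R)=4; free=4−4=0
SNF(R) diag = [2, 2, 6, 6] → torsion [2, 2, 6, 6]

Answer: M ≅ ℤ/2 ⊕ ℤ/2 ⊕ ℤ/6 ⊕ ℤ/6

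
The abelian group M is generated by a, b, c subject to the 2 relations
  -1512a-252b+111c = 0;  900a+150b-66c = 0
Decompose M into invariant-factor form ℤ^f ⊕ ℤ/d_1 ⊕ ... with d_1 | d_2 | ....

Answer: M ≅ ℤ^1 ⊕ ℤ/3 ⊕ ℤ/6

Derivation:
rank_ℚ(R)=2; free=3−2=1
SNF(R) diag = [3, 6] → torsion [3, 6]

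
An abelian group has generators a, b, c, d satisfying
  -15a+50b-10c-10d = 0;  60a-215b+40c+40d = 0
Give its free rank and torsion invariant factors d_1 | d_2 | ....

Answer: M ≅ ℤ^2 ⊕ ℤ/5 ⊕ ℤ/15

Derivation:
rank_ℚ(R)=2; free=4−2=2
SNF(R) diag = [5, 15] → torsion [5, 15]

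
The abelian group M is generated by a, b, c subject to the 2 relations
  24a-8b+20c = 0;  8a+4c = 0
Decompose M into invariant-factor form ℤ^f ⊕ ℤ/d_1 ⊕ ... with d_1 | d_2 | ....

rank_ℚ(R)=2; free=3−2=1
SNF(R) diag = [4, 8] → torsion [4, 8]

Answer: M ≅ ℤ^1 ⊕ ℤ/4 ⊕ ℤ/8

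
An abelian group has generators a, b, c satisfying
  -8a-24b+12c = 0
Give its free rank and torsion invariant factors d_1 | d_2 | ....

rank_ℚ(R)=1; free=3−1=2
SNF(R) diag = [4] → torsion [4]

Answer: M ≅ ℤ^2 ⊕ ℤ/4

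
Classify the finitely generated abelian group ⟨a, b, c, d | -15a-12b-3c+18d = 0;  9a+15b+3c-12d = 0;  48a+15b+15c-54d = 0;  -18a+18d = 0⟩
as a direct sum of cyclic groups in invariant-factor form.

Answer: M ≅ ℤ/3 ⊕ ℤ/3 ⊕ ℤ/9 ⊕ ℤ/18

Derivation:
rank_ℚ(R)=4; free=4−4=0
SNF(R) diag = [3, 3, 9, 18] → torsion [3, 3, 9, 18]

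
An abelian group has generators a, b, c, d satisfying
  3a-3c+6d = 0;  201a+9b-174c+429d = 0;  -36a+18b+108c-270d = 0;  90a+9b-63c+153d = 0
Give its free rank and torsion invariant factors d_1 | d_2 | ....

Answer: M ≅ ℤ/3 ⊕ ℤ/9 ⊕ ℤ/18 ⊕ ℤ/54

Derivation:
rank_ℚ(R)=4; free=4−4=0
SNF(R) diag = [3, 9, 18, 54] → torsion [3, 9, 18, 54]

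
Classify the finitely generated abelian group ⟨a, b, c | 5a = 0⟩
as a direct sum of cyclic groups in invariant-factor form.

Answer: M ≅ ℤ^2 ⊕ ℤ/5

Derivation:
rank_ℚ(R)=1; free=3−1=2
SNF(R) diag = [5] → torsion [5]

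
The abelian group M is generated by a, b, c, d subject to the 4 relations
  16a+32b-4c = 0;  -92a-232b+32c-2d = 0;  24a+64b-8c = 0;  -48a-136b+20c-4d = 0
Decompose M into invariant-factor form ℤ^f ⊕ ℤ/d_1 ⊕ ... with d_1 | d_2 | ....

Answer: M ≅ ℤ/2 ⊕ ℤ/4 ⊕ ℤ/8 ⊕ ℤ/24

Derivation:
rank_ℚ(R)=4; free=4−4=0
SNF(R) diag = [2, 4, 8, 24] → torsion [2, 4, 8, 24]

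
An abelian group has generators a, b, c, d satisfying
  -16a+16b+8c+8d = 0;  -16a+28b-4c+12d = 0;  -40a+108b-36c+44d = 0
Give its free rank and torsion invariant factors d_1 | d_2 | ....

rank_ℚ(R)=3; free=4−3=1
SNF(R) diag = [4, 8, 8] → torsion [4, 8, 8]

Answer: M ≅ ℤ^1 ⊕ ℤ/4 ⊕ ℤ/8 ⊕ ℤ/8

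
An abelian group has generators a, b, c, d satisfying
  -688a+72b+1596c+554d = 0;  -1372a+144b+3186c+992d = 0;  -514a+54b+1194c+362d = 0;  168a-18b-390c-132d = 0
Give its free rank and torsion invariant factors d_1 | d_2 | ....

Answer: M ≅ ℤ/2 ⊕ ℤ/6 ⊕ ℤ/18 ⊕ ℤ/18

Derivation:
rank_ℚ(R)=4; free=4−4=0
SNF(R) diag = [2, 6, 18, 18] → torsion [2, 6, 18, 18]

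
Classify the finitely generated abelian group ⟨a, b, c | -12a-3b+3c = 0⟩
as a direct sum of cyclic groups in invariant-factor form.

Answer: M ≅ ℤ^2 ⊕ ℤ/3

Derivation:
rank_ℚ(R)=1; free=3−1=2
SNF(R) diag = [3] → torsion [3]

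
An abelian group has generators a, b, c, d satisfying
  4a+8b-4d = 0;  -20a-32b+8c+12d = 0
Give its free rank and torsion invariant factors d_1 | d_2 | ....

rank_ℚ(R)=2; free=4−2=2
SNF(R) diag = [4, 8] → torsion [4, 8]

Answer: M ≅ ℤ^2 ⊕ ℤ/4 ⊕ ℤ/8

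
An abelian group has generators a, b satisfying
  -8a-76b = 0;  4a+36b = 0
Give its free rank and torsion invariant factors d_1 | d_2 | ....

Answer: M ≅ ℤ/4 ⊕ ℤ/4

Derivation:
rank_ℚ(R)=2; free=2−2=0
SNF(R) diag = [4, 4] → torsion [4, 4]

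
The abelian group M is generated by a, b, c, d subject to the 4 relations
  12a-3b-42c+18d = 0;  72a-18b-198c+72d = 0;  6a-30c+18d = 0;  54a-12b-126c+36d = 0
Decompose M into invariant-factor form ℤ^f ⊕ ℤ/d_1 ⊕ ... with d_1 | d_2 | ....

rank_ℚ(R)=4; free=4−4=0
SNF(R) diag = [3, 6, 18, 18] → torsion [3, 6, 18, 18]

Answer: M ≅ ℤ/3 ⊕ ℤ/6 ⊕ ℤ/18 ⊕ ℤ/18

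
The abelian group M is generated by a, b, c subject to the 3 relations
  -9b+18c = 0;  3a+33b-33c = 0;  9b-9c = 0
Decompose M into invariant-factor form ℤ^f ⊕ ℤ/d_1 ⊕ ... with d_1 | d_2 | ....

Answer: M ≅ ℤ/3 ⊕ ℤ/9 ⊕ ℤ/9

Derivation:
rank_ℚ(R)=3; free=3−3=0
SNF(R) diag = [3, 9, 9] → torsion [3, 9, 9]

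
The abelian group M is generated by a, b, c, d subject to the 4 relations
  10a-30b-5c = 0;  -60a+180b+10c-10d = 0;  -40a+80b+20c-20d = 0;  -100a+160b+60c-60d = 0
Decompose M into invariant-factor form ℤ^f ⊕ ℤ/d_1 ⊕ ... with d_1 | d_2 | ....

rank_ℚ(R)=4; free=4−4=0
SNF(R) diag = [5, 10, 20, 40] → torsion [5, 10, 20, 40]

Answer: M ≅ ℤ/5 ⊕ ℤ/10 ⊕ ℤ/20 ⊕ ℤ/40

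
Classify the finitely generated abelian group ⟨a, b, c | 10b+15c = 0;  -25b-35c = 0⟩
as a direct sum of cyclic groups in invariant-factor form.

rank_ℚ(R)=2; free=3−2=1
SNF(R) diag = [5, 5] → torsion [5, 5]

Answer: M ≅ ℤ^1 ⊕ ℤ/5 ⊕ ℤ/5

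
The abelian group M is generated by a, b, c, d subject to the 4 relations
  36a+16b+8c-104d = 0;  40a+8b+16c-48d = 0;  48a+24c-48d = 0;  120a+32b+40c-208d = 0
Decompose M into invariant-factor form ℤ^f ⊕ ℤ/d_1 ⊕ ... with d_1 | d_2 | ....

Answer: M ≅ ℤ/4 ⊕ ℤ/8 ⊕ ℤ/24 ⊕ ℤ/48

Derivation:
rank_ℚ(R)=4; free=4−4=0
SNF(R) diag = [4, 8, 24, 48] → torsion [4, 8, 24, 48]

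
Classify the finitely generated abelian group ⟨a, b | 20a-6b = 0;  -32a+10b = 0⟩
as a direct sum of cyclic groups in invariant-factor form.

rank_ℚ(R)=2; free=2−2=0
SNF(R) diag = [2, 4] → torsion [2, 4]

Answer: M ≅ ℤ/2 ⊕ ℤ/4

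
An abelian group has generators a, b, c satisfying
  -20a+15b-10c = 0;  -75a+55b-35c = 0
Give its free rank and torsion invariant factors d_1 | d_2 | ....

Answer: M ≅ ℤ^1 ⊕ ℤ/5 ⊕ ℤ/5

Derivation:
rank_ℚ(R)=2; free=3−2=1
SNF(R) diag = [5, 5] → torsion [5, 5]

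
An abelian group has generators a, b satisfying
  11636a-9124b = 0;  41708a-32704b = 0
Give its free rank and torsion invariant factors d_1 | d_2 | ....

Answer: M ≅ ℤ/4 ⊕ ℤ/12

Derivation:
rank_ℚ(R)=2; free=2−2=0
SNF(R) diag = [4, 12] → torsion [4, 12]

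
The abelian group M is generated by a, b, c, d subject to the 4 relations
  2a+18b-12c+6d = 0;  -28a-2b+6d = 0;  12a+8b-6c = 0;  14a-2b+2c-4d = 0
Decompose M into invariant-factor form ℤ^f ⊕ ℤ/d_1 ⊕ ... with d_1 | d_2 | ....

Answer: M ≅ ℤ/2 ⊕ ℤ/2 ⊕ ℤ/2 ⊕ ℤ/6

Derivation:
rank_ℚ(R)=4; free=4−4=0
SNF(R) diag = [2, 2, 2, 6] → torsion [2, 2, 2, 6]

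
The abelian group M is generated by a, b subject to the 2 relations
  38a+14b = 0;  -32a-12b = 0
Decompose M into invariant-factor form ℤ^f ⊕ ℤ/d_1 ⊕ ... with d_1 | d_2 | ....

Answer: M ≅ ℤ/2 ⊕ ℤ/4

Derivation:
rank_ℚ(R)=2; free=2−2=0
SNF(R) diag = [2, 4] → torsion [2, 4]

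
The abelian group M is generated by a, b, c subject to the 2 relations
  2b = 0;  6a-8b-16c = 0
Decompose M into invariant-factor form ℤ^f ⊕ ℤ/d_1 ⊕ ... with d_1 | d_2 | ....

Answer: M ≅ ℤ^1 ⊕ ℤ/2 ⊕ ℤ/2

Derivation:
rank_ℚ(R)=2; free=3−2=1
SNF(R) diag = [2, 2] → torsion [2, 2]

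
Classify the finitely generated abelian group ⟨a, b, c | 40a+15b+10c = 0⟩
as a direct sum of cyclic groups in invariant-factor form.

rank_ℚ(R)=1; free=3−1=2
SNF(R) diag = [5] → torsion [5]

Answer: M ≅ ℤ^2 ⊕ ℤ/5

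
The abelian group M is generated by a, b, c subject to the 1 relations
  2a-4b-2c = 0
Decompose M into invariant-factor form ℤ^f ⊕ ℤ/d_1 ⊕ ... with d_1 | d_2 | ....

rank_ℚ(R)=1; free=3−1=2
SNF(R) diag = [2] → torsion [2]

Answer: M ≅ ℤ^2 ⊕ ℤ/2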